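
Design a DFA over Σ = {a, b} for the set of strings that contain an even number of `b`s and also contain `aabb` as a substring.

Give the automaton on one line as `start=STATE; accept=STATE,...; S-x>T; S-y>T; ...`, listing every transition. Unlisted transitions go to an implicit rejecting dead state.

Build one automaton per condition and run them in lockstep. One (2 states) tracks the count of `b`s modulo 2; the other (5 states) tracks whether and how much of `aabb` has been seen. Each combined state is a pair, one component from each; accept when both components accept.
10 states suffice.
        a   b  
>  q0   q1  q2 
   q1   q3  q2 
   q2   q4  q0 
   q3   q3  q5 
   q4   q6  q0 
   q5   q4  q7 
   q6   q6  q8 
 * q7   q7  q9 
   q8   q1  q9 
   q9   q9  q7 
(> = start, * = accepting)

start=q0; accept=q7; q0-a>q1; q0-b>q2; q1-a>q3; q1-b>q2; q2-a>q4; q2-b>q0; q3-a>q3; q3-b>q5; q4-a>q6; q4-b>q0; q5-a>q4; q5-b>q7; q6-a>q6; q6-b>q8; q7-a>q7; q7-b>q9; q8-a>q1; q8-b>q9; q9-a>q9; q9-b>q7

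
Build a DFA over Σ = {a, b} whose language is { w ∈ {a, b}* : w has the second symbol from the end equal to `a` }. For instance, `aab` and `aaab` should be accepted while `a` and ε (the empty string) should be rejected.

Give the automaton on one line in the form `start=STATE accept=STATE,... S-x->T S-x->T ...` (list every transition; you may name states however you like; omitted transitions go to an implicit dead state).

A DFA must remember the last 2 symbols (since which symbol is second-to-last isn't known until the input ends). Use one state per possible window of the last ≤2 symbols; accept from those whose window starts with `a`.
7 states suffice.
        a   b  
>  S0   S1  S2 
   S1   S3  S4 
   S2   S5  S6 
 * S3   S3  S4 
 * S4   S5  S6 
   S5   S3  S4 
   S6   S5  S6 
(> = start, * = accepting)

start=S0 accept=S3,S4 S0-a->S1 S0-b->S2 S1-a->S3 S1-b->S4 S2-a->S5 S2-b->S6 S3-a->S3 S3-b->S4 S4-a->S5 S4-b->S6 S5-a->S3 S5-b->S4 S6-a->S5 S6-b->S6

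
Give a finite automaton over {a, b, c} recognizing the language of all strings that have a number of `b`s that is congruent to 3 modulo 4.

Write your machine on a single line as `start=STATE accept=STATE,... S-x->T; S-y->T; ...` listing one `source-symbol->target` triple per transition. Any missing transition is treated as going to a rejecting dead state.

Keep the running count of `b`s modulo 4: each `b` advances along the cycle q0 → q1 → q2 → q3 → q0 while other symbols loop. Accept at q3.
        a   b   c  
>  q0   q0  q1  q0 
   q1   q1  q2  q1 
   q2   q2  q3  q2 
 * q3   q3  q0  q3 
(> = start, * = accepting)

start=q0; accept=q3; q0-a->q0; q0-b->q1; q0-c->q0; q1-a->q1; q1-b->q2; q1-c->q1; q2-a->q2; q2-b->q3; q2-c->q2; q3-a->q3; q3-b->q0; q3-c->q3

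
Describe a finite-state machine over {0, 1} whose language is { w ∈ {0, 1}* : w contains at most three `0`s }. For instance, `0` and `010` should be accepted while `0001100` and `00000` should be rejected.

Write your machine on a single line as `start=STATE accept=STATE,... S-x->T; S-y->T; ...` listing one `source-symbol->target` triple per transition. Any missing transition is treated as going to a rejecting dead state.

Only the number of `0`s matters, and only up to 4. Make a chain s0 → s1 → s2 → s3 → s4 advanced by each `0` (with s4 absorbing); every other symbol self-loops. The accepting set is {s0, s1, s2, s3}.
With 5 states:
        0   1  
>* s0   s1  s0 
 * s1   s2  s1 
 * s2   s3  s2 
 * s3   s4  s3 
   s4   s4  s4 
(> = start, * = accepting)

start=s0; accept=s0,s1,s2,s3; s0-0->s1; s0-1->s0; s1-0->s2; s1-1->s1; s2-0->s3; s2-1->s2; s3-0->s4; s3-1->s3; s4-0->s4; s4-1->s4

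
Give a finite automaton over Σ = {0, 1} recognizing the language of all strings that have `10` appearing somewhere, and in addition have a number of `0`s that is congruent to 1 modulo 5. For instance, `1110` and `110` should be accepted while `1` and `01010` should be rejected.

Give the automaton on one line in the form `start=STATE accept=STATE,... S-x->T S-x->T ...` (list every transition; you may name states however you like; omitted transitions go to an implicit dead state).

Handle the two conditions separately and then intersect. One (3 states) tracks whether and how much of `10` has been seen; the other (5 states) tracks the count of `0`s modulo 5. Each combined state is a pair, one component from each; accept when both components accept. After merging equivalent states the machine shrinks.
An 11-state machine:
          0    1  
>  s0     s1   s2 
   s1     s3   s4 
   s2     s5   s2 
   s3     s6   s7 
   s4     s7   s4 
 * s5     s7   s5 
   s6     s8   s9 
   s7     s9   s7 
   s8     s0  s10 
   s9    s10   s9 
   s10    s2  s10 
(> = start, * = accepting)

start=s0 accept=s5 s0-0->s1 s0-1->s2 s1-0->s3 s1-1->s4 s2-0->s5 s2-1->s2 s3-0->s6 s3-1->s7 s4-0->s7 s4-1->s4 s5-0->s7 s5-1->s5 s6-0->s8 s6-1->s9 s7-0->s9 s7-1->s7 s8-0->s0 s8-1->s10 s9-0->s10 s9-1->s9 s10-0->s2 s10-1->s10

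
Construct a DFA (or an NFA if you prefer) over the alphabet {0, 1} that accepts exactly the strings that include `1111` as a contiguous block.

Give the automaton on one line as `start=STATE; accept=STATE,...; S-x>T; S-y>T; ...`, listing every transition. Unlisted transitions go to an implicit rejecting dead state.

start=A; accept=E; A-0>A; A-1>B; B-0>A; B-1>C; C-0>A; C-1>D; D-0>A; D-1>E; E-0>E; E-1>E

States A..D record the length of the longest prefix of `1111` that matches the current input suffix. Reaching E means `1111` has been seen, and we stay there forever. Accept from E.
With 5 states:
       0  1 
>  A   A  B 
   B   A  C 
   C   A  D 
   D   A  E 
 * E   E  E 
(> = start, * = accepting)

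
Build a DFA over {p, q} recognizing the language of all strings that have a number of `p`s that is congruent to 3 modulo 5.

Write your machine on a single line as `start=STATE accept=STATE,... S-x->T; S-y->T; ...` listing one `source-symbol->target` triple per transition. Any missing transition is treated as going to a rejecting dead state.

Keep the running count of `p`s modulo 5: each `p` advances along the cycle s0 → s1 → s2 → s3 → s4 → s0 while other symbols loop. Accept at s3.
5 states suffice.
        p   q  
>  s0   s1  s0 
   s1   s2  s1 
   s2   s3  s2 
 * s3   s4  s3 
   s4   s0  s4 
(> = start, * = accepting)

start=s0; accept=s3; s0-p->s1; s0-q->s0; s1-p->s2; s1-q->s1; s2-p->s3; s2-q->s2; s3-p->s4; s3-q->s3; s4-p->s0; s4-q->s4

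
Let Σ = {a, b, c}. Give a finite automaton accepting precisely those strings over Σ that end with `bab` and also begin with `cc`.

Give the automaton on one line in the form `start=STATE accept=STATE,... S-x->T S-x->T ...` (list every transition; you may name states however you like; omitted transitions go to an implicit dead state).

start=s0 accept=s6 s0-a->s1 s0-b->s1 s0-c->s2 s1-a->s1 s1-b->s1 s1-c->s1 s2-a->s1 s2-b->s1 s2-c->s3 s3-a->s3 s3-b->s4 s3-c->s3 s4-a->s5 s4-b->s4 s4-c->s3 s5-a->s3 s5-b->s6 s5-c->s3 s6-a->s5 s6-b->s4 s6-c->s3

Run two small machines in parallel and take their product. The first has 4 states tracking how much of the suffix `bab` has currently been matched; the second has 4 states tracking whether the input so far still matches the prefix `cc`. A product state is a pair (one from each), accepting exactly when both do. Minimizing collapses redundant product states.
A 7-state machine:
        a   b   c  
>  s0   s1  s1  s2 
   s1   s1  s1  s1 
   s2   s1  s1  s3 
   s3   s3  s4  s3 
   s4   s5  s4  s3 
   s5   s3  s6  s3 
 * s6   s5  s4  s3 
(> = start, * = accepting)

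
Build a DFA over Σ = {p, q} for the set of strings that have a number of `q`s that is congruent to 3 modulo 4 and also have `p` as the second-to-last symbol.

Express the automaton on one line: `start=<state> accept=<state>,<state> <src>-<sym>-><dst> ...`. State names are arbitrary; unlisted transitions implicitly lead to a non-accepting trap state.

Build one automaton per condition and run them in lockstep. One (4 states) tracks the count of `q`s modulo 4; the other (7 states) tracks the last 2 symbols read. Each combined state is a pair, one component from each; accept when both components accept. After merging equivalent states the machine shrinks.
An 8-state machine:
       p  q 
>  A   A  B 
   B   B  C 
   C   D  E 
   D   D  F 
   E   G  A 
 * F   G  A 
   G   H  A 
 * H   H  A 
(> = start, * = accepting)

start=A accept=F,H A-p->A A-q->B B-p->B B-q->C C-p->D C-q->E D-p->D D-q->F E-p->G E-q->A F-p->G F-q->A G-p->H G-q->A H-p->H H-q->A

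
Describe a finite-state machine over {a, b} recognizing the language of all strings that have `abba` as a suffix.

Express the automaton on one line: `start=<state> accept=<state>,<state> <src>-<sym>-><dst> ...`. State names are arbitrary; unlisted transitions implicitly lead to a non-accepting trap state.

Let each state record the length of the longest suffix of the input read so far that is also a prefix of `abba`. S1 means the last symbol is `a`; S2 means the last 2 symbols are `ab`; S3 means the last 3 symbols are `abb`; S4 means the last 4 symbols are `abba`. Accept only at S4, where the string currently ends in `abba`.
        a   b  
>  S0   S1  S0 
   S1   S1  S2 
   S2   S1  S3 
   S3   S4  S0 
 * S4   S1  S2 
(> = start, * = accepting)

start=S0 accept=S4 S0-a->S1 S0-b->S0 S1-a->S1 S1-b->S2 S2-a->S1 S2-b->S3 S3-a->S4 S3-b->S0 S4-a->S1 S4-b->S2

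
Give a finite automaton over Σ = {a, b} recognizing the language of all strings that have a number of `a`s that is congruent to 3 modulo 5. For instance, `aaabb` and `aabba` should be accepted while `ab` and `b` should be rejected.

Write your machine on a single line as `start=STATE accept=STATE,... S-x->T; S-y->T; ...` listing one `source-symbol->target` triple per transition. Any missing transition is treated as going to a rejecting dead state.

The only thing that matters is how many `a`s have appeared, reduced mod 5. Use one state per residue: q0 for 0, …, q4 for 4. Reading `a` moves to the next residue; anything else stays put. q3 is accepting.
A 5-state machine:
        a   b  
>  q0   q1  q0 
   q1   q2  q1 
   q2   q3  q2 
 * q3   q4  q3 
   q4   q0  q4 
(> = start, * = accepting)

start=q0; accept=q3; q0-a->q1; q0-b->q0; q1-a->q2; q1-b->q1; q2-a->q3; q2-b->q2; q3-a->q4; q3-b->q3; q4-a->q0; q4-b->q4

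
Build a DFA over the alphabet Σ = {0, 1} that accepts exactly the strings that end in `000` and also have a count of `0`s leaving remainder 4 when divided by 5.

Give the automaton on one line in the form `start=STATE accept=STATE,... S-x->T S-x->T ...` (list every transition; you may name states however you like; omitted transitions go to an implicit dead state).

Build one automaton per condition and run them in lockstep. The first has 4 states tracking how much of the suffix `000` has currently been matched; the second has 5 states tracking the count of `0`s modulo 5. A product state is a pair (one from each), accepting exactly when both do. Equivalent product states are then merged.
An 8-state machine:
       0  1 
>  A   B  A 
   B   C  B 
   C   D  E 
   D   F  G 
   E   G  E 
 * F   A  H 
   G   H  G 
   H   A  H 
(> = start, * = accepting)

start=A accept=F A-0->B A-1->A B-0->C B-1->B C-0->D C-1->E D-0->F D-1->G E-0->G E-1->E F-0->A F-1->H G-0->H G-1->G H-0->A H-1->H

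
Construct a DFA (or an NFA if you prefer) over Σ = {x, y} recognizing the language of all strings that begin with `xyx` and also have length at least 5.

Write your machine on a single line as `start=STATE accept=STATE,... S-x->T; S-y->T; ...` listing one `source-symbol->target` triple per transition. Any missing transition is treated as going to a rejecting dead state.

start=q0; accept=q6; q0-x->q1; q0-y->q2; q1-x->q2; q1-y->q3; q2-x->q2; q2-y->q2; q3-x->q4; q3-y->q2; q4-x->q5; q4-y->q5; q5-x->q6; q5-y->q6; q6-x->q6; q6-y->q6

Build one automaton per condition and run them in lockstep. The first has 5 states tracking whether the input so far still matches the prefix `xyx`; the second has 7 states tracking the input length, saturating at 6. A product state is a pair (one from each), accepting exactly when both do. Minimizing collapses redundant product states.
        x   y  
>  q0   q1  q2 
   q1   q2  q3 
   q2   q2  q2 
   q3   q4  q2 
   q4   q5  q5 
   q5   q6  q6 
 * q6   q6  q6 
(> = start, * = accepting)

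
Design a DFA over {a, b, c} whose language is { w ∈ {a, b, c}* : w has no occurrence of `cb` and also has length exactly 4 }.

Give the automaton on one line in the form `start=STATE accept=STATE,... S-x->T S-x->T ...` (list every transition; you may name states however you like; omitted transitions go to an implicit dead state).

start=q0 accept=q8 q0-a->q1 q0-b->q1 q0-c->q2 q1-a->q3 q1-b->q3 q1-c->q4 q2-a->q3 q2-b->q5 q2-c->q4 q3-a->q6 q3-b->q6 q3-c->q7 q4-a->q6 q4-b->q5 q4-c->q7 q5-a->q5 q5-b->q5 q5-c->q5 q6-a->q8 q6-b->q8 q6-c->q8 q7-a->q8 q7-b->q5 q7-c->q8 q8-a->q5 q8-b->q5 q8-c->q5

Build one automaton per condition and run them in lockstep. One (3 states) tracks partial matches of the forbidden pattern `cb`; the other (6 states) tracks the input length, saturating at 5. Each combined state is a pair, one component from each; accept when both components accept. After merging equivalent states the machine shrinks.
        a   b   c  
>  q0   q1  q1  q2 
   q1   q3  q3  q4 
   q2   q3  q5  q4 
   q3   q6  q6  q7 
   q4   q6  q5  q7 
   q5   q5  q5  q5 
   q6   q8  q8  q8 
   q7   q8  q5  q8 
 * q8   q5  q5  q5 
(> = start, * = accepting)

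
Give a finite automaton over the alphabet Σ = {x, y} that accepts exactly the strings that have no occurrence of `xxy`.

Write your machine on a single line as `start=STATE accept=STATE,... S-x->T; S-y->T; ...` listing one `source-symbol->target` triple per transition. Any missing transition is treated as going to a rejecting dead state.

This is the complement of 'contains `xxy`'. Use the same substring-matching states — q0 through q3 holding how much of `xxy` has just been matched — but flip the accepting set: everything except the trap q3 accepts.
4 states suffice.
        x   y  
>* q0   q1  q0 
 * q1   q2  q0 
 * q2   q2  q3 
   q3   q3  q3 
(> = start, * = accepting)

start=q0; accept=q0,q1,q2; q0-x->q1; q0-y->q0; q1-x->q2; q1-y->q0; q2-x->q2; q2-y->q3; q3-x->q3; q3-y->q3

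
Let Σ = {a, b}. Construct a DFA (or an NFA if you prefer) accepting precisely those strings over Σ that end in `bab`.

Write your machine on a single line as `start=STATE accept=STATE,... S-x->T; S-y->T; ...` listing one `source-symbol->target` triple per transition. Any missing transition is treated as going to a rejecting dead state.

Let each state record the length of the longest suffix of the input read so far that is also a prefix of `bab`. q1 means the last symbol is `b`; q2 means the last 2 symbols are `ba`; q3 means the last 3 symbols are `bab`. Accept only at q3, where the string currently ends in `bab`.
With 4 states:
        a   b  
>  q0   q0  q1 
   q1   q2  q1 
   q2   q0  q3 
 * q3   q2  q1 
(> = start, * = accepting)

start=q0; accept=q3; q0-a->q0; q0-b->q1; q1-a->q2; q1-b->q1; q2-a->q0; q2-b->q3; q3-a->q2; q3-b->q1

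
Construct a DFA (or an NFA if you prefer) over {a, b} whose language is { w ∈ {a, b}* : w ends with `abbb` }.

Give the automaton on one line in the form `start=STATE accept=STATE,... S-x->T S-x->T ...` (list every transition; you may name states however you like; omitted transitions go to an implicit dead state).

start=S0 accept=S4 S0-a->S1 S0-b->S0 S1-a->S1 S1-b->S2 S2-a->S1 S2-b->S3 S3-a->S1 S3-b->S4 S4-a->S1 S4-b->S0

Remember how much of `abbb` the current input suffix matches. State S0 means no match yet; S1 means the last symbol is `a`; S2 means the last 2 symbols are `ab`; S3 means the last 3 symbols are `abb`; S4 means the last 4 symbols are `abbb`. Only S4 accepts. On a mismatch, fall back to the longest proper suffix that is still a prefix of `abbb`.
With 5 states:
        a   b  
>  S0   S1  S0 
   S1   S1  S2 
   S2   S1  S3 
   S3   S1  S4 
 * S4   S1  S0 
(> = start, * = accepting)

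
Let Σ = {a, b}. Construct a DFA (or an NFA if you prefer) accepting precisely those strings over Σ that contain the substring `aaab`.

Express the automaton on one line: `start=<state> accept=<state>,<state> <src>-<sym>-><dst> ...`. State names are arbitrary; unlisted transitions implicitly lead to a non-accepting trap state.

start=S0 accept=S4 S0-a->S1 S0-b->S0 S1-a->S2 S1-b->S0 S2-a->S3 S2-b->S0 S3-a->S3 S3-b->S4 S4-a->S4 S4-b->S4

States S0..S3 record the length of the longest prefix of `aaab` that matches the current input suffix. Reaching S4 means `aaab` has been seen, and we stay there forever. Accept from S4.
A 5-state machine:
        a   b  
>  S0   S1  S0 
   S1   S2  S0 
   S2   S3  S0 
   S3   S3  S4 
 * S4   S4  S4 
(> = start, * = accepting)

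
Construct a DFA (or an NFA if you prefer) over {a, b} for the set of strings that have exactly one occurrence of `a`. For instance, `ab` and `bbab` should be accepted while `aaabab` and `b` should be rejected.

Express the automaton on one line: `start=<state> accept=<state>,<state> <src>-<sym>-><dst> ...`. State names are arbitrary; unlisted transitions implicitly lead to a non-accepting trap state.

Count `a`s, saturating at 2: state q0 means no `a` yet, q1 means one `a` seen, q2 means more than one. Each `a` increments (capped at q2); other symbols loop. Accept from {q1}.
3 states suffice.
        a   b  
>  q0   q1  q0 
 * q1   q2  q1 
   q2   q2  q2 
(> = start, * = accepting)

start=q0 accept=q1 q0-a->q1 q0-b->q0 q1-a->q2 q1-b->q1 q2-a->q2 q2-b->q2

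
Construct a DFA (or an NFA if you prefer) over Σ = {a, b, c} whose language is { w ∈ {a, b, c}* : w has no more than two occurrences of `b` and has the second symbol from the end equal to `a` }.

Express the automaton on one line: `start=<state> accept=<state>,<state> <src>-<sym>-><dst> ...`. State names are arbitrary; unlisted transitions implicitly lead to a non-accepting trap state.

start=s0 accept=s3,s4,s5,s8,s9,s12 s0-a->s1 s0-b->s2 s0-c->s0 s1-a->s3 s1-b->s4 s1-c->s5 s2-a->s6 s2-b->s7 s2-c->s2 s3-a->s3 s3-b->s4 s3-c->s5 s4-a->s6 s4-b->s7 s4-c->s2 s5-a->s1 s5-b->s2 s5-c->s0 s6-a->s8 s6-b->s9 s6-c->s4 s7-a->s10 s7-b->s11 s7-c->s7 s8-a->s8 s8-b->s9 s8-c->s4 s9-a->s10 s9-b->s11 s9-c->s7 s10-a->s12 s10-b->s11 s10-c->s9 s11-a->s11 s11-b->s11 s11-c->s11 s12-a->s12 s12-b->s11 s12-c->s9

Run two small machines in parallel and take their product. The first has 4 states tracking the count of `b`s, saturating at 3; the second has 13 states tracking the last 2 symbols read. A product state is a pair (one from each), accepting exactly when both do. Minimizing collapses redundant product states.
With 13 states:
          a    b    c  
>  s0     s1   s2   s0 
   s1     s3   s4   s5 
   s2     s6   s7   s2 
 * s3     s3   s4   s5 
 * s4     s6   s7   s2 
 * s5     s1   s2   s0 
   s6     s8   s9   s4 
   s7    s10  s11   s7 
 * s8     s8   s9   s4 
 * s9    s10  s11   s7 
   s10   s12  s11   s9 
   s11   s11  s11  s11 
 * s12   s12  s11   s9 
(> = start, * = accepting)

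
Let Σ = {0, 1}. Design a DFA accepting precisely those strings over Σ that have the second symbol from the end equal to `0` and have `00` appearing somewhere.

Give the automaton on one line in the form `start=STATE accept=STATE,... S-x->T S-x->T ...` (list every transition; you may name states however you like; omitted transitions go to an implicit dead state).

start=A accept=C,D A-0->B A-1->A B-0->C B-1->A C-0->C C-1->D D-0->E D-1->F E-0->C E-1->D F-0->E F-1->F

Build one automaton per condition and run them in lockstep. The first has 7 states tracking the last 2 symbols read; the second has 3 states tracking whether and how much of `00` has been seen. A product state is a pair (one from each), accepting exactly when both do. Equivalent product states are then merged.
A 6-state machine:
       0  1 
>  A   B  A 
   B   C  A 
 * C   C  D 
 * D   E  F 
   E   C  D 
   F   E  F 
(> = start, * = accepting)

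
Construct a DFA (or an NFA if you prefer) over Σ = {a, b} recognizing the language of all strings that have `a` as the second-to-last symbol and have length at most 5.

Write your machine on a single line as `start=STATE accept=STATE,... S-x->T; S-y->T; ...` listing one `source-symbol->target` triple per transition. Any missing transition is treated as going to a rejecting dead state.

start=S0; accept=S3,S4,S7,S8,S11,S12; S0-a->S1; S0-b->S2; S1-a->S3; S1-b->S4; S2-a->S5; S2-b->S6; S3-a->S7; S3-b->S8; S4-a->S9; S4-b->S10; S5-a->S7; S5-b->S8; S6-a->S9; S6-b->S10; S7-a->S11; S7-b->S12; S8-a->S13; S8-b->S14; S9-a->S11; S9-b->S12; S10-a->S13; S10-b->S14; S11-a->S12; S11-b->S12; S12-a->S14; S12-b->S14; S13-a->S12; S13-b->S12; S14-a->S14; S14-b->S14

Run two small machines in parallel and take their product. The first has 7 states tracking the last 2 symbols read; the second has 7 states tracking the input length, saturating at 6. A product state is a pair (one from each), accepting exactly when both do. Minimizing collapses redundant product states.
15 states suffice.
          a    b  
>  S0     S1   S2 
   S1     S3   S4 
   S2     S5   S6 
 * S3     S7   S8 
 * S4     S9  S10 
   S5     S7   S8 
   S6     S9  S10 
 * S7    S11  S12 
 * S8    S13  S14 
   S9    S11  S12 
   S10   S13  S14 
 * S11   S12  S12 
 * S12   S14  S14 
   S13   S12  S12 
   S14   S14  S14 
(> = start, * = accepting)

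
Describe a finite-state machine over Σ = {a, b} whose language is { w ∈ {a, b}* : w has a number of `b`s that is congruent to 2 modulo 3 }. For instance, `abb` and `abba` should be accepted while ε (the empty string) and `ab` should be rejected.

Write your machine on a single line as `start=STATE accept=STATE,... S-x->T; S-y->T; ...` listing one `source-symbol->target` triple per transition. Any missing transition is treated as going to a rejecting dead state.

Keep the running count of `b`s modulo 3: each `b` advances along the cycle q0 → q1 → q2 → q0 while other symbols loop. Accept at q2.
        a   b  
>  q0   q0  q1 
   q1   q1  q2 
 * q2   q2  q0 
(> = start, * = accepting)

start=q0; accept=q2; q0-a->q0; q0-b->q1; q1-a->q1; q1-b->q2; q2-a->q2; q2-b->q0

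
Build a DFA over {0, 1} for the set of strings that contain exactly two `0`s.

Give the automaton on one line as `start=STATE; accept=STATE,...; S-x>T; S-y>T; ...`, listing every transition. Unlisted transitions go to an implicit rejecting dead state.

Count `0`s, saturating at 3: states q0 through q2 mean 0 through 2 `0`s seen; q3 means more than 2. Each `0` increments (capped at q3); other symbols loop. Accept from {q2}.
A 4-state machine:
        0   1  
>  q0   q1  q0 
   q1   q2  q1 
 * q2   q3  q2 
   q3   q3  q3 
(> = start, * = accepting)

start=q0; accept=q2; q0-0>q1; q0-1>q0; q1-0>q2; q1-1>q1; q2-0>q3; q2-1>q2; q3-0>q3; q3-1>q3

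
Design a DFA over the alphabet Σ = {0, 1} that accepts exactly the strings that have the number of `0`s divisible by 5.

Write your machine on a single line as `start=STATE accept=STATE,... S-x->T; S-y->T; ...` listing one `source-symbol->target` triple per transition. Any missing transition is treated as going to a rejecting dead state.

start=A; accept=A; A-0->B; A-1->A; B-0->C; B-1->B; C-0->D; C-1->C; D-0->E; D-1->D; E-0->A; E-1->E

Keep the running count of `0`s modulo 5: each `0` advances along the cycle A → B → C → D → E → A while other symbols loop. Accept at A.
       0  1 
>* A   B  A 
   B   C  B 
   C   D  C 
   D   E  D 
   E   A  E 
(> = start, * = accepting)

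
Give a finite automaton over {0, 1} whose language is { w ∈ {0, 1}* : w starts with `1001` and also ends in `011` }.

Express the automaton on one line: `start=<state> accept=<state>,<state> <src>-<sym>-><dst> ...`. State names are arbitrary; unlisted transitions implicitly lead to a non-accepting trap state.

Run two small machines in parallel and take their product. One (6 states) tracks whether the input so far still matches the prefix `1001`; the other (4 states) tracks how much of the suffix `011` has currently been matched. Each combined state is a pair, one component from each; accept when both components accept.
12 states suffice.
          0    1  
>  s0     s1   s2 
   s1     s1   s3 
   s2     s4   s5 
   s3     s1   s6 
   s4     s7   s3 
   s5     s1   s5 
   s6     s1   s5 
   s7     s1   s8 
   s8     s9  s10 
   s9     s9   s8 
 * s10    s9  s11 
   s11    s9  s11 
(> = start, * = accepting)

start=s0 accept=s10 s0-0->s1 s0-1->s2 s1-0->s1 s1-1->s3 s2-0->s4 s2-1->s5 s3-0->s1 s3-1->s6 s4-0->s7 s4-1->s3 s5-0->s1 s5-1->s5 s6-0->s1 s6-1->s5 s7-0->s1 s7-1->s8 s8-0->s9 s8-1->s10 s9-0->s9 s9-1->s8 s10-0->s9 s10-1->s11 s11-0->s9 s11-1->s11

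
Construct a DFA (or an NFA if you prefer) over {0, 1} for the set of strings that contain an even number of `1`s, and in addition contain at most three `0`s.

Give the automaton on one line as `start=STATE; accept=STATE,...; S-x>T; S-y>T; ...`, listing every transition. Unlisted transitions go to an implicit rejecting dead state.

Handle the two conditions separately and then intersect. One (2 states) tracks the count of `1`s modulo 2; the other (5 states) tracks the count of `0`s, saturating at 4. Each combined state is a pair, one component from each; accept when both components accept.
With 10 states:
       0  1 
>* A   B  C 
 * B   D  E 
   C   E  A 
 * D   F  G 
   E   G  B 
 * F   H  I 
   G   I  D 
   H   H  J 
   I   J  F 
   J   J  H 
(> = start, * = accepting)

start=A; accept=A,B,D,F; A-0>B; A-1>C; B-0>D; B-1>E; C-0>E; C-1>A; D-0>F; D-1>G; E-0>G; E-1>B; F-0>H; F-1>I; G-0>I; G-1>D; H-0>H; H-1>J; I-0>J; I-1>F; J-0>J; J-1>H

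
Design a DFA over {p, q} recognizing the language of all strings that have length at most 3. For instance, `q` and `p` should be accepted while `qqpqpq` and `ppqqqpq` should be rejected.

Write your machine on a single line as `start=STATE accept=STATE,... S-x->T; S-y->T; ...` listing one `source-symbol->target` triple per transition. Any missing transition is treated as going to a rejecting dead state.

We only need to distinguish lengths 0, 1, …, 3, and '>3'. Chain s0 → s1 → s2 → s3 → s4 on every symbol, with s4 looping. Accepting states: {s0, s1, s2, s3}.
A 5-state machine:
        p   q  
>* s0   s1  s1 
 * s1   s2  s2 
 * s2   s3  s3 
 * s3   s4  s4 
   s4   s4  s4 
(> = start, * = accepting)

start=s0; accept=s0,s1,s2,s3; s0-p->s1; s0-q->s1; s1-p->s2; s1-q->s2; s2-p->s3; s2-q->s3; s3-p->s4; s3-q->s4; s4-p->s4; s4-q->s4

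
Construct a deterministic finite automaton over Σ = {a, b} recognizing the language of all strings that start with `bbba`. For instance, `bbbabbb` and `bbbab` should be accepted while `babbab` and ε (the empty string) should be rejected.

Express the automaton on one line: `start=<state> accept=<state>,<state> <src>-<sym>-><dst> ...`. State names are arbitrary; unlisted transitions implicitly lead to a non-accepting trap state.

start=q0 accept=q4 q0-a->q5 q0-b->q1 q1-a->q5 q1-b->q2 q2-a->q5 q2-b->q3 q3-a->q4 q3-b->q5 q4-a->q4 q4-b->q4 q5-a->q5 q5-b->q5

Walk along `bbba` while the input agrees: from q0 take `b` to q1, and so on. Any deviation drops to the rejecting sink q5. Once q4 is reached the prefix is confirmed and every continuation is accepted.
With 6 states:
        a   b  
>  q0   q5  q1 
   q1   q5  q2 
   q2   q5  q3 
   q3   q4  q5 
 * q4   q4  q4 
   q5   q5  q5 
(> = start, * = accepting)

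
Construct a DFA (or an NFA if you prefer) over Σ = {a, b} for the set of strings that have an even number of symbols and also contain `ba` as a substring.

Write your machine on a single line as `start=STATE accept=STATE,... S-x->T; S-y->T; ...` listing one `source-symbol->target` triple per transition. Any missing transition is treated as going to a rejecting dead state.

Build one automaton per condition and run them in lockstep. The first has 2 states tracking the input length modulo 2; the second has 3 states tracking whether and how much of `ba` has been seen. A product state is a pair (one from each), accepting exactly when both do.
A 6-state machine:
        a   b  
>  q0   q1  q2 
   q1   q0  q3 
   q2   q4  q3 
   q3   q5  q2 
 * q4   q5  q5 
   q5   q4  q4 
(> = start, * = accepting)

start=q0; accept=q4; q0-a->q1; q0-b->q2; q1-a->q0; q1-b->q3; q2-a->q4; q2-b->q3; q3-a->q5; q3-b->q2; q4-a->q5; q4-b->q5; q5-a->q4; q5-b->q4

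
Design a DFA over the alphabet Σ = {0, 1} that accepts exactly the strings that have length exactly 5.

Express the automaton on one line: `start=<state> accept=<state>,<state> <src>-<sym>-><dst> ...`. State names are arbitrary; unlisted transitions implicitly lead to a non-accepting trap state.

We only need to distinguish lengths 0, 1, …, 5, and '>5'. Chain A → B → C → D → E → F → G on every symbol, with G looping. Accepting states: {F}.
       0  1 
>  A   B  B 
   B   C  C 
   C   D  D 
   D   E  E 
   E   F  F 
 * F   G  G 
   G   G  G 
(> = start, * = accepting)

start=A accept=F A-0->B A-1->B B-0->C B-1->C C-0->D C-1->D D-0->E D-1->E E-0->F E-1->F F-0->G F-1->G G-0->G G-1->G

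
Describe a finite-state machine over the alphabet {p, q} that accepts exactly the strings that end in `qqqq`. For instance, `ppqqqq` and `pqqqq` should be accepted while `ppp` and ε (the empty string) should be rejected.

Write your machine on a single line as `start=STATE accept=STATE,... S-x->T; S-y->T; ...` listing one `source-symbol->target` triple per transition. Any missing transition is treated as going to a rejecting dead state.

start=A; accept=E; A-p->A; A-q->B; B-p->A; B-q->C; C-p->A; C-q->D; D-p->A; D-q->E; E-p->A; E-q->E

Let each state record the length of the longest suffix of the input read so far that is also a prefix of `qqqq`. B means the last symbol is `q`; C means the last 2 symbols are `qq`; D means the last 3 symbols are `qqq`; E means the last 4 symbols are `qqqq`. Accept only at E, where the string currently ends in `qqqq`.
A 5-state machine:
       p  q 
>  A   A  B 
   B   A  C 
   C   A  D 
   D   A  E 
 * E   A  E 
(> = start, * = accepting)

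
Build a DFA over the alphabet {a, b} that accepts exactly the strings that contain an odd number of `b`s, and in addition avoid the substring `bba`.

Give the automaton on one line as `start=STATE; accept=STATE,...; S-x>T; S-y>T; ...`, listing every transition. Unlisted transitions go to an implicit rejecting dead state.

Handle the two conditions separately and then intersect. One (2 states) tracks the count of `b`s modulo 2; the other (4 states) tracks partial matches of the forbidden pattern `bba`. Each combined state is a pair, one component from each; accept when both components accept. After merging equivalent states the machine shrinks.
With 7 states:
        a   b  
>  q0   q0  q1 
 * q1   q2  q3 
 * q2   q2  q4 
   q3   q5  q6 
   q4   q0  q6 
   q5   q5  q5 
 * q6   q5  q3 
(> = start, * = accepting)

start=q0; accept=q1,q2,q6; q0-a>q0; q0-b>q1; q1-a>q2; q1-b>q3; q2-a>q2; q2-b>q4; q3-a>q5; q3-b>q6; q4-a>q0; q4-b>q6; q5-a>q5; q5-b>q5; q6-a>q5; q6-b>q3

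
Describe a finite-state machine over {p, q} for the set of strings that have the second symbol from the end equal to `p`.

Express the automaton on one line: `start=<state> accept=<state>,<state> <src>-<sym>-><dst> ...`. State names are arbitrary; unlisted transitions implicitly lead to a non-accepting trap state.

A DFA must remember the last 2 symbols (since which symbol is second-to-last isn't known until the input ends). Use one state per possible window of the last ≤2 symbols; accept from those whose window starts with `p`.
A 7-state machine:
        p   q  
>  S0   S1  S2 
   S1   S3  S4 
   S2   S5  S6 
 * S3   S3  S4 
 * S4   S5  S6 
   S5   S3  S4 
   S6   S5  S6 
(> = start, * = accepting)

start=S0 accept=S3,S4 S0-p->S1 S0-q->S2 S1-p->S3 S1-q->S4 S2-p->S5 S2-q->S6 S3-p->S3 S3-q->S4 S4-p->S5 S4-q->S6 S5-p->S3 S5-q->S4 S6-p->S5 S6-q->S6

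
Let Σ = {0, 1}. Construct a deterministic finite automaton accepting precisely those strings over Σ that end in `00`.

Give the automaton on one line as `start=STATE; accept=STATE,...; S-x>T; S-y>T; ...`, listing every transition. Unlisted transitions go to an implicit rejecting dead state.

start=S0; accept=S2; S0-0>S1; S0-1>S0; S1-0>S2; S1-1>S0; S2-0>S2; S2-1>S0

Remember how much of `00` the current input suffix matches. State S0 means no match yet; S1 means the last symbol is `0`; S2 means the last 2 symbols are `00`. Only S2 accepts. On a mismatch, fall back to the longest proper suffix that is still a prefix of `00`.
With 3 states:
        0   1  
>  S0   S1  S0 
   S1   S2  S0 
 * S2   S2  S0 
(> = start, * = accepting)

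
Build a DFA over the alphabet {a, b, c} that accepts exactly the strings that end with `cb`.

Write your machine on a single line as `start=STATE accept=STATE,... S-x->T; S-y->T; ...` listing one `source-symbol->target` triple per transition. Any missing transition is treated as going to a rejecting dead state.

Remember how much of `cb` the current input suffix matches. State S0 means no match yet; S1 means the last symbol is `c`; S2 means the last 2 symbols are `cb`. Only S2 accepts. On a mismatch, fall back to the longest proper suffix that is still a prefix of `cb`.
3 states suffice.
        a   b   c  
>  S0   S0  S0  S1 
   S1   S0  S2  S1 
 * S2   S0  S0  S1 
(> = start, * = accepting)

start=S0; accept=S2; S0-a->S0; S0-b->S0; S0-c->S1; S1-a->S0; S1-b->S2; S1-c->S1; S2-a->S0; S2-b->S0; S2-c->S1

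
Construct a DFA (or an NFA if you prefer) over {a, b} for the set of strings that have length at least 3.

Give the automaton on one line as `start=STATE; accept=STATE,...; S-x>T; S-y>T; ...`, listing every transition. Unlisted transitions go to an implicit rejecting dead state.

start=s0; accept=s3,s4; s0-a>s1; s0-b>s1; s1-a>s2; s1-b>s2; s2-a>s3; s2-b>s3; s3-a>s4; s3-b>s4; s4-a>s4; s4-b>s4

We only need to distinguish lengths 0, 1, …, 3, and '>3'. Chain s0 → s1 → s2 → s3 → s4 on every symbol, with s4 looping. Accepting states: {s3, s4}.
With 5 states:
        a   b  
>  s0   s1  s1 
   s1   s2  s2 
   s2   s3  s3 
 * s3   s4  s4 
 * s4   s4  s4 
(> = start, * = accepting)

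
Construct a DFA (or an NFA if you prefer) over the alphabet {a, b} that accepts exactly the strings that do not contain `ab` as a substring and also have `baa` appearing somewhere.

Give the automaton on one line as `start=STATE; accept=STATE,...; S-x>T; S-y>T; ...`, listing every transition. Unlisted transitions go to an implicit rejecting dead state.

Handle the two conditions separately and then intersect. One (3 states) tracks partial matches of the forbidden pattern `ab`; the other (4 states) tracks whether and how much of `baa` has been seen. Each combined state is a pair, one component from each; accept when both components accept. Minimizing collapses redundant product states.
5 states suffice.
        a   b  
>  S0   S1  S2 
   S1   S1  S1 
   S2   S3  S2 
   S3   S4  S1 
 * S4   S4  S1 
(> = start, * = accepting)

start=S0; accept=S4; S0-a>S1; S0-b>S2; S1-a>S1; S1-b>S1; S2-a>S3; S2-b>S2; S3-a>S4; S3-b>S1; S4-a>S4; S4-b>S1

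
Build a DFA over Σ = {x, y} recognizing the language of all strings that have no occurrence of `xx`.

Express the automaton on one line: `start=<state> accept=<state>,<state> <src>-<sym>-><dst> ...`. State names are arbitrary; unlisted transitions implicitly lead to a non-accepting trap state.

start=A accept=A,B A-x->B A-y->A B-x->C B-y->A C-x->C C-y->C

This is the complement of 'contains `xx`'. Use the same substring-matching states — A through C holding how much of `xx` has just been matched — but flip the accepting set: everything except the trap C accepts.
A 3-state machine:
       x  y 
>* A   B  A 
 * B   C  A 
   C   C  C 
(> = start, * = accepting)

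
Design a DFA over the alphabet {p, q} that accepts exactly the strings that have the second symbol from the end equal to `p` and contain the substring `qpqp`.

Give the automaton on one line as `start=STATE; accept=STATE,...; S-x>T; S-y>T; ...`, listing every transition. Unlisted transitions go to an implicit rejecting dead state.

start=s0; accept=s5,s6; s0-p>s0; s0-q>s1; s1-p>s2; s1-q>s1; s2-p>s0; s2-q>s3; s3-p>s4; s3-q>s1; s4-p>s5; s4-q>s6; s5-p>s5; s5-q>s6; s6-p>s4; s6-q>s7; s7-p>s4; s7-q>s7

Run two small machines in parallel and take their product. The first has 7 states tracking the last 2 symbols read; the second has 5 states tracking whether and how much of `qpqp` has been seen. A product state is a pair (one from each), accepting exactly when both do. Equivalent product states are then merged.
With 8 states:
        p   q  
>  s0   s0  s1 
   s1   s2  s1 
   s2   s0  s3 
   s3   s4  s1 
   s4   s5  s6 
 * s5   s5  s6 
 * s6   s4  s7 
   s7   s4  s7 
(> = start, * = accepting)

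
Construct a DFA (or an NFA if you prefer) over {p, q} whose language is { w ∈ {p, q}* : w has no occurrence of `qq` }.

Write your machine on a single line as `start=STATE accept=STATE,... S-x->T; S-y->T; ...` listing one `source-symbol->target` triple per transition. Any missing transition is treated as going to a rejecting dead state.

Track partial matches of the forbidden pattern `qq`. State s2 is a dead state reached once `qq` has occurred; every other state accepts. s0 means no part of `qq` is currently matched.
        p   q  
>* s0   s0  s1 
 * s1   s0  s2 
   s2   s2  s2 
(> = start, * = accepting)

start=s0; accept=s0,s1; s0-p->s0; s0-q->s1; s1-p->s0; s1-q->s2; s2-p->s2; s2-q->s2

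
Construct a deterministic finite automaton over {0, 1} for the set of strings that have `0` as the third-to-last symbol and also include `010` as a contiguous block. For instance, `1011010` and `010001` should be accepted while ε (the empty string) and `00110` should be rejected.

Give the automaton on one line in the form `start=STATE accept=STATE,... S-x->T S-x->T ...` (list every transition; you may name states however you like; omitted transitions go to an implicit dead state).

Run two small machines in parallel and take their product. The first has 15 states tracking the last 3 symbols read; the second has 4 states tracking whether and how much of `010` has been seen. A product state is a pair (one from each), accepting exactly when both do.
With 22 states:
       0  1 
>  A   B  C 
   B   D  E 
   C   F  G 
   D   H  I 
   E   J  K 
   F   L  M 
   G   N  O 
   H   H  I 
   I   J  K 
 * J   P  Q 
   K   N  O 
   L   H  I 
   M   J  K 
   N   L  M 
   O   N  O 
   P   R  S 
   Q   J  T 
 * R   R  S 
 * S   J  T 
 * T   U  V 
   U   P  Q 
   V   U  V 
(> = start, * = accepting)

start=A accept=J,R,S,T A-0->B A-1->C B-0->D B-1->E C-0->F C-1->G D-0->H D-1->I E-0->J E-1->K F-0->L F-1->M G-0->N G-1->O H-0->H H-1->I I-0->J I-1->K J-0->P J-1->Q K-0->N K-1->O L-0->H L-1->I M-0->J M-1->K N-0->L N-1->M O-0->N O-1->O P-0->R P-1->S Q-0->J Q-1->T R-0->R R-1->S S-0->J S-1->T T-0->U T-1->V U-0->P U-1->Q V-0->U V-1->V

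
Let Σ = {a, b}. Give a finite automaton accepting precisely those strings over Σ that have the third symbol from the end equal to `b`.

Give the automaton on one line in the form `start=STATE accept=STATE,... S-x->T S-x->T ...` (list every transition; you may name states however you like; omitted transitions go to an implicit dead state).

Because acceptance depends on a position counted from the end, the machine has to buffer the most recent 3 symbols. Make each state the string of the last up-to-3 symbols read; on input `x` shift the window left and append `x`. Accept when the buffered window has length 3 and begins with `b`.
          a    b  
>  q0     q1   q2 
   q1     q3   q4 
   q2     q5   q6 
   q3     q7   q8 
   q4     q9  q10 
   q5    q11  q12 
   q6    q13  q14 
   q7     q7   q8 
   q8     q9  q10 
   q9    q11  q12 
   q10   q13  q14 
 * q11    q7   q8 
 * q12    q9  q10 
 * q13   q11  q12 
 * q14   q13  q14 
(> = start, * = accepting)

start=q0 accept=q11,q12,q13,q14 q0-a->q1 q0-b->q2 q1-a->q3 q1-b->q4 q2-a->q5 q2-b->q6 q3-a->q7 q3-b->q8 q4-a->q9 q4-b->q10 q5-a->q11 q5-b->q12 q6-a->q13 q6-b->q14 q7-a->q7 q7-b->q8 q8-a->q9 q8-b->q10 q9-a->q11 q9-b->q12 q10-a->q13 q10-b->q14 q11-a->q7 q11-b->q8 q12-a->q9 q12-b->q10 q13-a->q11 q13-b->q12 q14-a->q13 q14-b->q14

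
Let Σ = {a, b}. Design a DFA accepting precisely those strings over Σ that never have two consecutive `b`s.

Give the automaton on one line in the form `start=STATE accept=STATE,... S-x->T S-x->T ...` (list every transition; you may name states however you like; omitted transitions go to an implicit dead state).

Track partial matches of the forbidden pattern `bb`. State s2 is a dead state reached once `bb` has occurred; every other state accepts. s0 means no part of `bb` is currently matched.
        a   b  
>* s0   s0  s1 
 * s1   s0  s2 
   s2   s2  s2 
(> = start, * = accepting)

start=s0 accept=s0,s1 s0-a->s0 s0-b->s1 s1-a->s0 s1-b->s2 s2-a->s2 s2-b->s2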